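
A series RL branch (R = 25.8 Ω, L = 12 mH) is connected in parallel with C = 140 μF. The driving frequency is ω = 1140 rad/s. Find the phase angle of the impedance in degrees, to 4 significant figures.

-78.10°

X_L = ωL = 13.68 Ω
X_C = 1/(ωC) = 6.266 Ω
Branch 1 (R+jX_L): Z₁ = 25.80 + j13.68 Ω, |Z₁| = 29.20 Ω
Branch 2 (−jX_C): Z₂ = −j6.266 Ω
Parallel: Z = Z₁Z₂/(Z₁+Z₂), |Z| = 6.816 Ω, ∠Z = -78.10°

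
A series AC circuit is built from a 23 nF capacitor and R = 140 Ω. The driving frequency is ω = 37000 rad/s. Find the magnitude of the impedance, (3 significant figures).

X_C = 1/(ωC) = 1180 Ω
Z = 140 − j1180 Ω
|Z| = √(140² + 1180²) = 1180 Ω

1180 Ω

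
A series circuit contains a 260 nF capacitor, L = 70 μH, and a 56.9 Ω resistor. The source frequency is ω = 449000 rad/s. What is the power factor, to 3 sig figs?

0.928

X_L = ωL = 31.4 Ω
X_C = 1/(ωC) = 8.57 Ω
Net reactance X = X_L − X_C = 22.9 Ω
Z = 56.9 + j22.9 Ω
|Z| = √(56.9² + 22.9²) = 61.3 Ω
∠Z = arctan(22.9/56.9) = 21.9°
cos φ = cos(21.9°) = 0.928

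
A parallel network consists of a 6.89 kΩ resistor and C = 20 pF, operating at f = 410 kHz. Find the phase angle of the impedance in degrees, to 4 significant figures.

-19.54°

ω = 2πf = 2.576e+06 rad/s
X_C = 1/(ωC) = 19410 Ω
Parallel: admittances add. Y = 1/R + jωC
Y = (0.0001451 + j5.152e-05) S
|Y| = 0.0001540 S → |Z| = 1/|Y| = 6493 Ω, ∠Z = −∠Y = -19.54°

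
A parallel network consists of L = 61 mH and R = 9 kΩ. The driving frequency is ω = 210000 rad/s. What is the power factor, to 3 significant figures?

X_L = ωL = 12800 Ω
Parallel: admittances add. Y = 1/R + 1/(jωL)
Y = (0.000111 − j7.81e-05) S
|Y| = 0.000136 S → |Z| = 1/|Y| = 7360 Ω, ∠Z = −∠Y = 35.1°
cos φ = cos(35.1°) = 0.818

0.818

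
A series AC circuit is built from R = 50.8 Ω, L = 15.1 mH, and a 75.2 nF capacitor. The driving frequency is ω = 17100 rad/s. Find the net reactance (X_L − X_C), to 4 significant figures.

-519.4 Ω

X_L = ωL = 258.2 Ω
X_C = 1/(ωC) = 777.7 Ω
X = 258.2 − 777.7 = -519.4 Ω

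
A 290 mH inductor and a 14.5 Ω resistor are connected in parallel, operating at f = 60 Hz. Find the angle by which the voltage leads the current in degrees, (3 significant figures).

ω = 2πf = 377.0 rad/s
X_L = ωL = 109 Ω
Parallel: admittances add. Y = 1/R + 1/(jωL)
Y = (0.0690 − j0.00915) S
|Y| = 0.0696 S → |Z| = 1/|Y| = 14.4 Ω, ∠Z = −∠Y = 7.55°

7.55°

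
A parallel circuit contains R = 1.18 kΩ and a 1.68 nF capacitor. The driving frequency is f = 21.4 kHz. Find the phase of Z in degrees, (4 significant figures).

ω = 2πf = 134500 rad/s
X_C = 1/(ωC) = 4427 Ω
Parallel: admittances add. Y = 1/R + jωC
Y = (0.0008475 + j0.0002259) S
|Y| = 0.0008770 S → |Z| = 1/|Y| = 1140 Ω, ∠Z = −∠Y = -14.93°

-14.93°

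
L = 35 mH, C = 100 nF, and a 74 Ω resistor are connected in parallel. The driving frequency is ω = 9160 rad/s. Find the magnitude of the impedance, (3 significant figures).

73.0 Ω

X_L = ωL = 321 Ω
X_C = 1/(ωC) = 1090 Ω
Parallel: admittances add. Y = 1/R + 1/(jωL) + jωC
Y = (0.0135 − j0.00220) S
|Y| = 0.0137 S → |Z| = 1/|Y| = 73.0 Ω, ∠Z = −∠Y = 9.26°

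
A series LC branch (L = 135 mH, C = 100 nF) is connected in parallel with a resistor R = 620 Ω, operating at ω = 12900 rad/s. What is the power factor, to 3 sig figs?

0.842

X_L = ωL = 1740 Ω
X_C = 1/(ωC) = 775 Ω
Branch 1: Z₁ = R = 620 Ω
Branch 2 (series LC): Z₂ = j(X_L − X_C) = j966 Ω
Parallel: Z = Z₁Z₂/(Z₁+Z₂), |Z| = 522 Ω, ∠Z = 32.7°
cos φ = cos(32.7°) = 0.842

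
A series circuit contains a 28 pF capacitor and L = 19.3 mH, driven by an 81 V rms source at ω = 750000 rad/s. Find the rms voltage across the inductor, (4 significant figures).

35.38 V

X_L = ωL = 14480 Ω
X_C = 1/(ωC) = 47620 Ω
Net reactance X = X_L − X_C = -33140 Ω
Z = − j33140 Ω
|Z| = √(0² + 33140²) = 33140 Ω
I = V/|Z| = 2.444 mA
V_L = I·|Z_L| = 0.002444 × 14480 = 35.38 V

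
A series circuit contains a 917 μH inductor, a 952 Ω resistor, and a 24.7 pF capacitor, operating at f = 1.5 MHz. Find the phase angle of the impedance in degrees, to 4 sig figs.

77.65°

ω = 2πf = 9.425e+06 rad/s
X_L = ωL = 8643 Ω
X_C = 1/(ωC) = 4296 Ω
Net reactance X = X_L − X_C = 4347 Ω
Z = 952.0 + j4347 Ω
|Z| = √(952.0² + 4347²) = 4450 Ω
∠Z = arctan(4347/952.0) = 77.65°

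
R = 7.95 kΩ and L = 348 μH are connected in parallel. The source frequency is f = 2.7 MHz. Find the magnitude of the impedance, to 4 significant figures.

ω = 2πf = 1.696e+07 rad/s
X_L = ωL = 5904 Ω
Parallel: admittances add. Y = 1/R + 1/(jωL)
Y = (0.0001258 − j0.0001694) S
|Y| = 0.0002110 S → |Z| = 1/|Y| = 4740 Ω, ∠Z = −∠Y = 53.40°

4740 Ω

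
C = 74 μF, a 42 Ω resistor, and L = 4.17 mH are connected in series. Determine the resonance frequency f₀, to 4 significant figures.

286.5 Hz

ω₀ = 1/√(LC) = 1/√(0.00417 × 7.4e-05) = 1800 rad/s
f₀ = ω₀/(2π) = 286.5 Hz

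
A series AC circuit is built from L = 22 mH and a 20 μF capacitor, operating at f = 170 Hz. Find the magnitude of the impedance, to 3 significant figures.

ω = 2πf = 1068 rad/s
X_L = ωL = 23.5 Ω
X_C = 1/(ωC) = 46.8 Ω
Net reactance X = X_L − X_C = -23.3 Ω
Z = − j23.3 Ω
|Z| = √(0² + 23.3²) = 23.3 Ω

23.3 Ω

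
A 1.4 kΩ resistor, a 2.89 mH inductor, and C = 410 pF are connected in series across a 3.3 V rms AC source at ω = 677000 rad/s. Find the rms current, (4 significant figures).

X_L = ωL = 1957 Ω
X_C = 1/(ωC) = 3603 Ω
Net reactance X = X_L − X_C = -1646 Ω
Z = 1400 − j1646 Ω
|Z| = √(1400² + 1646²) = 2161 Ω
I = V/|Z| = 3.3/2161 = 1.527 mA

1.527 mA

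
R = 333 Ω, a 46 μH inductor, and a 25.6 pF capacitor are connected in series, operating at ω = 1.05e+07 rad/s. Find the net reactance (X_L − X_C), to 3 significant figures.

X_L = ωL = 483 Ω
X_C = 1/(ωC) = 3720 Ω
X = 483 − 3720 = -3240 Ω

-3240 Ω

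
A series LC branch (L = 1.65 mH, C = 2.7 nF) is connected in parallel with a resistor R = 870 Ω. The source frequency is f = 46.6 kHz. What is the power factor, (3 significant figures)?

ω = 2πf = 292800 rad/s
X_L = ωL = 483 Ω
X_C = 1/(ωC) = 1260 Ω
Branch 1: Z₁ = R = 870 Ω
Branch 2 (series LC): Z₂ = j(X_L − X_C) = −j782 Ω
Parallel: Z = Z₁Z₂/(Z₁+Z₂), |Z| = 582 Ω, ∠Z = -48.1°
cos φ = cos(-48.1°) = 0.668

0.668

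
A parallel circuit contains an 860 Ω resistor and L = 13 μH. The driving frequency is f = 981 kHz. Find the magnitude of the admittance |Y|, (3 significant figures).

12.5 mS

ω = 2πf = 6.164e+06 rad/s
X_L = ωL = 80.1 Ω
Parallel: admittances add. Y = 1/R + 1/(jωL)
Y = (0.00116 − j0.0125) S
|Y| = 0.0125 S → |Z| = 1/|Y| = 79.8 Ω, ∠Z = −∠Y = 84.7°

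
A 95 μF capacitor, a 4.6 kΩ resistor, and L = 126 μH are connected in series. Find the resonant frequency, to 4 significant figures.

1.455 kHz

ω₀ = 1/√(LC) = 1/√(0.000126 × 9.5e-05) = 9140 rad/s
f₀ = ω₀/(2π) = 1.455 kHz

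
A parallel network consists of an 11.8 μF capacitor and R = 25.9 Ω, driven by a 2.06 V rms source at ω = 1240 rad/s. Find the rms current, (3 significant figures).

X_C = 1/(ωC) = 68.3 Ω
Parallel: admittances add. Y = 1/R + jωC
Y = (0.0386 + j0.0146) S
|Y| = 0.0413 S → |Z| = 1/|Y| = 24.2 Ω, ∠Z = −∠Y = -20.8°
I = V/|Z| = 2.06/24.2 = 85.1 mA

85.1 mA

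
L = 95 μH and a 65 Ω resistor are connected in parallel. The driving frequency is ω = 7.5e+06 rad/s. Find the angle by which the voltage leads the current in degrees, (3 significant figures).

X_L = ωL = 712 Ω
Parallel: admittances add. Y = 1/R + 1/(jωL)
Y = (0.0154 − j0.00140) S
|Y| = 0.0154 S → |Z| = 1/|Y| = 64.7 Ω, ∠Z = −∠Y = 5.21°

5.21°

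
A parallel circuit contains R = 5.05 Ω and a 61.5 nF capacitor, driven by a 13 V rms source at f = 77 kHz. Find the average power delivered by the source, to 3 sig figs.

33.5 W

ω = 2πf = 483800 rad/s
X_C = 1/(ωC) = 33.6 Ω
Parallel: admittances add. Y = 1/R + jωC
Y = (0.198 + j0.0298) S
|Y| = 0.200 S → |Z| = 1/|Y| = 4.99 Ω, ∠Z = −∠Y = -8.55°
I = V/|Z| = 2.60 A
P = VI cos φ = 13 × 2.60 × cos(-8.55°) = 33.5 W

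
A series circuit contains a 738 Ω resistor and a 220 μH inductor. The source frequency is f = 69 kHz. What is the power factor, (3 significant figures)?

0.992

ω = 2πf = 433500 rad/s
X_L = ωL = 95.4 Ω
Z = 738 + j95.4 Ω
|Z| = √(738² + 95.4²) = 744 Ω
∠Z = arctan(95.4/738) = 7.36°
cos φ = cos(7.36°) = 0.992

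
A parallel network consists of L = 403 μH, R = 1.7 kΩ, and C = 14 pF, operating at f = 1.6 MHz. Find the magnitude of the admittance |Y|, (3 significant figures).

598 μS

ω = 2πf = 1.005e+07 rad/s
X_L = ωL = 4050 Ω
X_C = 1/(ωC) = 7110 Ω
Parallel: admittances add. Y = 1/R + 1/(jωL) + jωC
Y = (0.000588 − j0.000106) S
|Y| = 0.000598 S → |Z| = 1/|Y| = 1670 Ω, ∠Z = −∠Y = 10.2°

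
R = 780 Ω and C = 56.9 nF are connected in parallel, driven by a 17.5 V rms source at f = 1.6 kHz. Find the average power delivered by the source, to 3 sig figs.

393 mW

ω = 2πf = 10050 rad/s
X_C = 1/(ωC) = 1750 Ω
Parallel: admittances add. Y = 1/R + jωC
Y = (0.00128 + j0.000572) S
|Y| = 0.00140 S → |Z| = 1/|Y| = 712 Ω, ∠Z = −∠Y = -24.0°
I = V/|Z| = 24.6 mA
P = VI cos φ = 17.5 × 0.0246 × cos(-24.0°) = 393 mW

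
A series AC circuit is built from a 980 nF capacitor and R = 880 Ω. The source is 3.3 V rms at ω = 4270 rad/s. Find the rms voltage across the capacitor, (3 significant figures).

X_C = 1/(ωC) = 239 Ω
Z = 880 − j239 Ω
|Z| = √(880² + 239²) = 912 Ω
I = V/|Z| = 3.62 mA
V_C = I·|Z_C| = 0.00362 × 239 = 0.865 V

0.865 V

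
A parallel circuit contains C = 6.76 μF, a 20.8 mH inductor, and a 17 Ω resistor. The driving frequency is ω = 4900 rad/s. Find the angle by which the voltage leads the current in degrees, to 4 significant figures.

X_L = ωL = 101.9 Ω
X_C = 1/(ωC) = 30.19 Ω
Parallel: admittances add. Y = 1/R + 1/(jωL) + jωC
Y = (0.05882 + j0.02331) S
|Y| = 0.06327 S → |Z| = 1/|Y| = 15.80 Ω, ∠Z = −∠Y = -21.62°

-21.62°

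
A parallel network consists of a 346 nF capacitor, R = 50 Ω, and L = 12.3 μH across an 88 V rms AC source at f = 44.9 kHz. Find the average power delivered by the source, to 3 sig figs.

155 W

ω = 2πf = 282100 rad/s
X_L = ωL = 3.47 Ω
X_C = 1/(ωC) = 10.2 Ω
Parallel: admittances add. Y = 1/R + 1/(jωL) + jωC
Y = (0.0200 − j0.191) S
|Y| = 0.192 S → |Z| = 1/|Y| = 5.22 Ω, ∠Z = −∠Y = 84.0°
I = V/|Z| = 16.9 A
P = VI cos φ = 88 × 16.9 × cos(84.0°) = 155 W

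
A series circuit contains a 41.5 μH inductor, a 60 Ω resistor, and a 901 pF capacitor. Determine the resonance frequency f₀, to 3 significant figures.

ω₀ = 1/√(LC) = 1/√(4.15e-05 × 9.01e-10) = 5.171e+06 rad/s
f₀ = ω₀/(2π) = 823 kHz

823 kHz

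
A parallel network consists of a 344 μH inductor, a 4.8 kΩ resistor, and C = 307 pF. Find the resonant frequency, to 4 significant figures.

489.7 kHz

ω₀ = 1/√(LC) = 1/√(0.000344 × 3.07e-10) = 3.077e+06 rad/s
f₀ = ω₀/(2π) = 489.7 kHz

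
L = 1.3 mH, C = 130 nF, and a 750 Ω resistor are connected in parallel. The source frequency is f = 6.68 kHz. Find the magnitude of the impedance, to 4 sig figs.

ω = 2πf = 41970 rad/s
X_L = ωL = 54.56 Ω
X_C = 1/(ωC) = 183.3 Ω
Parallel: admittances add. Y = 1/R + 1/(jωL) + jωC
Y = (0.001333 − j0.01287) S
|Y| = 0.01294 S → |Z| = 1/|Y| = 77.28 Ω, ∠Z = −∠Y = 84.09°

77.28 Ω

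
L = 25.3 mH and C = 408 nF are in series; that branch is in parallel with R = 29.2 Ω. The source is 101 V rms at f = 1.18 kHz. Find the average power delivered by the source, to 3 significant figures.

ω = 2πf = 7414 rad/s
X_L = ωL = 188 Ω
X_C = 1/(ωC) = 331 Ω
Branch 1: Z₁ = R = 29.2 Ω
Branch 2 (series LC): Z₂ = j(X_L − X_C) = −j143 Ω
Parallel: Z = Z₁Z₂/(Z₁+Z₂), |Z| = 28.6 Ω, ∠Z = -11.5°
I = V/|Z| = 3.53 A
P = VI cos φ = 101 × 3.53 × cos(-11.5°) = 349 W

349 W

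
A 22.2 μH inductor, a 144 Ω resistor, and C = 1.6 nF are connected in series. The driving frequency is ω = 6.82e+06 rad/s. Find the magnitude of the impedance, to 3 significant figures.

X_L = ωL = 151 Ω
X_C = 1/(ωC) = 91.6 Ω
Net reactance X = X_L − X_C = 59.8 Ω
Z = 144 + j59.8 Ω
|Z| = √(144² + 59.8²) = 156 Ω

156 Ω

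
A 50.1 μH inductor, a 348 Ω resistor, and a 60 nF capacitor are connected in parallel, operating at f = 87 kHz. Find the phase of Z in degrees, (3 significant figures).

ω = 2πf = 546600 rad/s
X_L = ωL = 27.4 Ω
X_C = 1/(ωC) = 30.5 Ω
Parallel: admittances add. Y = 1/R + 1/(jωL) + jωC
Y = (0.00287 − j0.00372) S
|Y| = 0.00470 S → |Z| = 1/|Y| = 213 Ω, ∠Z = −∠Y = 52.3°

52.3°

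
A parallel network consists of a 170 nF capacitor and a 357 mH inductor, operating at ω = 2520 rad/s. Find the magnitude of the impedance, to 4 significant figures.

1464 Ω

X_L = ωL = 899.6 Ω
X_C = 1/(ωC) = 2334 Ω
Parallel: admittances add. Y = 1/(jωL) + jωC
Y = (0 − j0.0006832) S
|Y| = 0.0006832 S → |Z| = 1/|Y| = 1464 Ω, ∠Z = −∠Y = 90.00°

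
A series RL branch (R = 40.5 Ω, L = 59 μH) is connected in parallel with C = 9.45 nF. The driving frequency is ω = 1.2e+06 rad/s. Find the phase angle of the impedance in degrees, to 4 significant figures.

-6.541°

X_L = ωL = 70.80 Ω
X_C = 1/(ωC) = 88.18 Ω
Branch 1 (R+jX_L): Z₁ = 40.50 + j70.80 Ω, |Z₁| = 81.57 Ω
Branch 2 (−jX_C): Z₂ = −j88.18 Ω
Parallel: Z = Z₁Z₂/(Z₁+Z₂), |Z| = 163.2 Ω, ∠Z = -6.541°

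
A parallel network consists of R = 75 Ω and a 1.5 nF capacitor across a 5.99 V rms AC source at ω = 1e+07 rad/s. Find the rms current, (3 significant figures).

120 mA

X_C = 1/(ωC) = 66.7 Ω
Parallel: admittances add. Y = 1/R + jωC
Y = (0.0133 + j0.0150) S
|Y| = 0.0201 S → |Z| = 1/|Y| = 49.8 Ω, ∠Z = −∠Y = -48.4°
I = V/|Z| = 5.99/49.8 = 120 mA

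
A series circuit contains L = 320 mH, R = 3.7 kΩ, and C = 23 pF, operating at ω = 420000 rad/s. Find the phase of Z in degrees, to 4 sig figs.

X_L = ωL = 134400 Ω
X_C = 1/(ωC) = 103500 Ω
Net reactance X = X_L − X_C = 30880 Ω
Z = 3700 + j30880 Ω
|Z| = √(3700² + 30880²) = 31100 Ω
∠Z = arctan(30880/3700) = 83.17°

83.17°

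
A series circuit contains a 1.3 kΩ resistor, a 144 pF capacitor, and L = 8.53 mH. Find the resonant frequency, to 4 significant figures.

143.6 kHz

ω₀ = 1/√(LC) = 1/√(0.00853 × 1.44e-10) = 902300 rad/s
f₀ = ω₀/(2π) = 143.6 kHz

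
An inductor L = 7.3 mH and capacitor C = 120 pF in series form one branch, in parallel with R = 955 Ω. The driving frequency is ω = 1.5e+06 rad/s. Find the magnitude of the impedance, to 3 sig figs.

X_L = ωL = 11000 Ω
X_C = 1/(ωC) = 5560 Ω
Branch 1: Z₁ = R = 955 Ω
Branch 2 (series LC): Z₂ = j(X_L − X_C) = j5390 Ω
Parallel: Z = Z₁Z₂/(Z₁+Z₂), |Z| = 940 Ω, ∠Z = 10.0°

940 Ω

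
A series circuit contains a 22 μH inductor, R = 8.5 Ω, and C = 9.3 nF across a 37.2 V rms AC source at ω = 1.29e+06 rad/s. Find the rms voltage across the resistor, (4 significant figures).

X_L = ωL = 28.38 Ω
X_C = 1/(ωC) = 83.35 Ω
Net reactance X = X_L − X_C = -54.97 Ω
Z = 8.500 − j54.97 Ω
|Z| = √(8.500² + 54.97²) = 55.63 Ω
I = V/|Z| = 668.7 mA
V_R = I·|Z_R| = 0.6687 × 8.500 = 5.684 V

5.684 V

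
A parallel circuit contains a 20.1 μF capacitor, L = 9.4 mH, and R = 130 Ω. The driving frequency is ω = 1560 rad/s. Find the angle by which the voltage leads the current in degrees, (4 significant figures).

78.21°

X_L = ωL = 14.66 Ω
X_C = 1/(ωC) = 31.89 Ω
Parallel: admittances add. Y = 1/R + 1/(jωL) + jωC
Y = (0.007692 − j0.03684) S
|Y| = 0.03763 S → |Z| = 1/|Y| = 26.57 Ω, ∠Z = −∠Y = 78.21°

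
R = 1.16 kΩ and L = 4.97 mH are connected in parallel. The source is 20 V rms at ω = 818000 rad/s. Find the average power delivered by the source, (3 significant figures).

X_L = ωL = 4070 Ω
Parallel: admittances add. Y = 1/R + 1/(jωL)
Y = (0.000862 − j0.000246) S
|Y| = 0.000896 S → |Z| = 1/|Y| = 1120 Ω, ∠Z = −∠Y = 15.9°
I = V/|Z| = 17.9 mA
P = VI cos φ = 20 × 0.0179 × cos(15.9°) = 345 mW

345 mW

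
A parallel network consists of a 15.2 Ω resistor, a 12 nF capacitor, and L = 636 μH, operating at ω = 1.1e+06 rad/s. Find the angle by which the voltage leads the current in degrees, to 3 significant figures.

-10.1°

X_L = ωL = 700 Ω
X_C = 1/(ωC) = 75.8 Ω
Parallel: admittances add. Y = 1/R + 1/(jωL) + jωC
Y = (0.0658 + j0.0118) S
|Y| = 0.0668 S → |Z| = 1/|Y| = 15.0 Ω, ∠Z = −∠Y = -10.1°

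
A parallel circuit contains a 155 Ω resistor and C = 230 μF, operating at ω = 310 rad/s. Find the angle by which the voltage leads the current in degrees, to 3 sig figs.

X_C = 1/(ωC) = 14.0 Ω
Parallel: admittances add. Y = 1/R + jωC
Y = (0.00645 + j0.0713) S
|Y| = 0.0716 S → |Z| = 1/|Y| = 14.0 Ω, ∠Z = −∠Y = -84.8°

-84.8°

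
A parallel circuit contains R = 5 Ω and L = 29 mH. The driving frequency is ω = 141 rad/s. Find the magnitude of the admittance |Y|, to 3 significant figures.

316 mS

X_L = ωL = 4.09 Ω
Parallel: admittances add. Y = 1/R + 1/(jωL)
Y = (0.200 − j0.245) S
|Y| = 0.316 S → |Z| = 1/|Y| = 3.17 Ω, ∠Z = −∠Y = 50.7°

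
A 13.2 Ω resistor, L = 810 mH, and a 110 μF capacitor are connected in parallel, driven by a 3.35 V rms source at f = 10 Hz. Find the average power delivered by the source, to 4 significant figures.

850.2 mW

ω = 2πf = 62.83 rad/s
X_L = ωL = 50.89 Ω
X_C = 1/(ωC) = 144.7 Ω
Parallel: admittances add. Y = 1/R + 1/(jωL) + jωC
Y = (0.07576 − j0.01274) S
|Y| = 0.07682 S → |Z| = 1/|Y| = 13.02 Ω, ∠Z = −∠Y = 9.544°
I = V/|Z| = 257.3 mA
P = VI cos φ = 3.35 × 0.2573 × cos(9.544°) = 850.2 mW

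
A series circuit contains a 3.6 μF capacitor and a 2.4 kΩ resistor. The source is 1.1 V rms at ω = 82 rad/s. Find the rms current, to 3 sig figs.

265 μA

X_C = 1/(ωC) = 3390 Ω
Z = 2400 − j3390 Ω
|Z| = √(2400² + 3390²) = 4150 Ω
I = V/|Z| = 1.1/4150 = 265 μA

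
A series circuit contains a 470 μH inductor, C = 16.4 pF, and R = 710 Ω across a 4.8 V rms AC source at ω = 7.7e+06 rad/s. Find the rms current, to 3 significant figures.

1.10 mA

X_L = ωL = 3620 Ω
X_C = 1/(ωC) = 7920 Ω
Net reactance X = X_L − X_C = -4300 Ω
Z = 710 − j4300 Ω
|Z| = √(710² + 4300²) = 4360 Ω
I = V/|Z| = 4.8/4360 = 1.10 mA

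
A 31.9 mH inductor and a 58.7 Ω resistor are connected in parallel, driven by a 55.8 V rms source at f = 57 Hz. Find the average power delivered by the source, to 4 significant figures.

ω = 2πf = 358.1 rad/s
X_L = ωL = 11.42 Ω
Parallel: admittances add. Y = 1/R + 1/(jωL)
Y = (0.01704 − j0.08753) S
|Y| = 0.08917 S → |Z| = 1/|Y| = 11.21 Ω, ∠Z = −∠Y = 78.99°
I = V/|Z| = 4.976 A
P = VI cos φ = 55.8 × 4.976 × cos(78.99°) = 53.04 W

53.04 W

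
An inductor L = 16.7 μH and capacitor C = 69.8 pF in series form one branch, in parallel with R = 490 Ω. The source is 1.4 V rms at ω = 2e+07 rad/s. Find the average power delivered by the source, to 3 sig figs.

X_L = ωL = 334 Ω
X_C = 1/(ωC) = 716 Ω
Branch 1: Z₁ = R = 490 Ω
Branch 2 (series LC): Z₂ = j(X_L − X_C) = −j382 Ω
Parallel: Z = Z₁Z₂/(Z₁+Z₂), |Z| = 301 Ω, ∠Z = -52.0°
I = V/|Z| = 4.64 mA
P = VI cos φ = 1.4 × 0.00464 × cos(-52.0°) = 4.00 mW

4.00 mW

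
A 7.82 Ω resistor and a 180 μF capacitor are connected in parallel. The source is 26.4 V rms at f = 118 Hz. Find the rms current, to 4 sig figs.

4.880 A

ω = 2πf = 741.4 rad/s
X_C = 1/(ωC) = 7.493 Ω
Parallel: admittances add. Y = 1/R + jωC
Y = (0.1279 + j0.1335) S
|Y| = 0.1848 S → |Z| = 1/|Y| = 5.410 Ω, ∠Z = −∠Y = -46.22°
I = V/|Z| = 26.4/5.410 = 4.880 A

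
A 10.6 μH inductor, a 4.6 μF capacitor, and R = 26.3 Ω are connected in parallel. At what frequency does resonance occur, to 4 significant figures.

22.79 kHz

ω₀ = 1/√(LC) = 1/√(1.06e-05 × 4.6e-06) = 143200 rad/s
f₀ = ω₀/(2π) = 22.79 kHz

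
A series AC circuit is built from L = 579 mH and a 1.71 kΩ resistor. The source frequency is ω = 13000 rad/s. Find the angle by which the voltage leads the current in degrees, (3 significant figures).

X_L = ωL = 7530 Ω
Z = 1710 + j7530 Ω
|Z| = √(1710² + 7530²) = 7720 Ω
∠Z = arctan(7530/1710) = 77.2°

77.2°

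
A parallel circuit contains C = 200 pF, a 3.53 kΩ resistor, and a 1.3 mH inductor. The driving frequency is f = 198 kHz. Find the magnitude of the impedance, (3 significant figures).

2150 Ω

ω = 2πf = 1.244e+06 rad/s
X_L = ωL = 1620 Ω
X_C = 1/(ωC) = 4020 Ω
Parallel: admittances add. Y = 1/R + 1/(jωL) + jωC
Y = (0.000283 − j0.000370) S
|Y| = 0.000466 S → |Z| = 1/|Y| = 2150 Ω, ∠Z = −∠Y = 52.5°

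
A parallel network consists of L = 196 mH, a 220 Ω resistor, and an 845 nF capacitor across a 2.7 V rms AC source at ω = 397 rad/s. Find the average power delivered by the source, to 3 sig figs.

X_L = ωL = 77.8 Ω
X_C = 1/(ωC) = 2980 Ω
Parallel: admittances add. Y = 1/R + 1/(jωL) + jωC
Y = (0.00455 − j0.0125) S
|Y| = 0.0133 S → |Z| = 1/|Y| = 75.1 Ω, ∠Z = −∠Y = 70.0°
I = V/|Z| = 36.0 mA
P = VI cos φ = 2.7 × 0.0360 × cos(70.0°) = 33.1 mW

33.1 mW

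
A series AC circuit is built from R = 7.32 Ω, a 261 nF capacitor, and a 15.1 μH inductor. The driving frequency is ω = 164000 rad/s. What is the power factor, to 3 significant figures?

0.331

X_L = ωL = 2.48 Ω
X_C = 1/(ωC) = 23.4 Ω
Net reactance X = X_L − X_C = -20.9 Ω
Z = 7.32 − j20.9 Ω
|Z| = √(7.32² + 20.9²) = 22.1 Ω
∠Z = arctan(-20.9/7.32) = -70.7°
cos φ = cos(-70.7°) = 0.331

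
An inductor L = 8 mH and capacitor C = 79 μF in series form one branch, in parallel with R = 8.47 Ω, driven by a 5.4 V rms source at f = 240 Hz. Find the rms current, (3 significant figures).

ω = 2πf = 1508 rad/s
X_L = ωL = 12.1 Ω
X_C = 1/(ωC) = 8.39 Ω
Branch 1: Z₁ = R = 8.47 Ω
Branch 2 (series LC): Z₂ = j(X_L − X_C) = j3.67 Ω
Parallel: Z = Z₁Z₂/(Z₁+Z₂), |Z| = 3.37 Ω, ∠Z = 66.6°
I = V/|Z| = 5.4/3.37 = 1.60 A

1.60 A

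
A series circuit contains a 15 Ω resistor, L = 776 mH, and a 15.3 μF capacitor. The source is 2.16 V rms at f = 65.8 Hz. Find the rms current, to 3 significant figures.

13.2 mA

ω = 2πf = 413.4 rad/s
X_L = ωL = 321 Ω
X_C = 1/(ωC) = 158 Ω
Net reactance X = X_L − X_C = 163 Ω
Z = 15.0 + j163 Ω
|Z| = √(15.0² + 163²) = 163 Ω
I = V/|Z| = 2.16/163 = 13.2 mA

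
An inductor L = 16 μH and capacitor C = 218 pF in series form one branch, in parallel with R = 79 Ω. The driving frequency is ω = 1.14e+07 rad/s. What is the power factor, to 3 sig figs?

0.941

X_L = ωL = 182 Ω
X_C = 1/(ωC) = 402 Ω
Branch 1: Z₁ = R = 79.0 Ω
Branch 2 (series LC): Z₂ = j(X_L − X_C) = −j220 Ω
Parallel: Z = Z₁Z₂/(Z₁+Z₂), |Z| = 74.4 Ω, ∠Z = -19.8°
cos φ = cos(-19.8°) = 0.941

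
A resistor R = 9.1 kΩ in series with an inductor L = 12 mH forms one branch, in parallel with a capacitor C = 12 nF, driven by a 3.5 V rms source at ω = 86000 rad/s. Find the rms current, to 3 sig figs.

X_L = ωL = 1030 Ω
X_C = 1/(ωC) = 969 Ω
Branch 1 (R+jX_L): Z₁ = 9100 + j1030 Ω, |Z₁| = 9160 Ω
Branch 2 (−jX_C): Z₂ = −j969 Ω
Parallel: Z = Z₁Z₂/(Z₁+Z₂), |Z| = 975 Ω, ∠Z = -83.9°
I = V/|Z| = 3.5/975 = 3.59 mA

3.59 mA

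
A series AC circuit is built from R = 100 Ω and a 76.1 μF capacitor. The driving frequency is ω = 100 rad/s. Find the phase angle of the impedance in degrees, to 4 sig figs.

-52.73°

X_C = 1/(ωC) = 131.4 Ω
Z = 100.0 − j131.4 Ω
|Z| = √(100.0² + 131.4²) = 165.1 Ω
∠Z = arctan(-131.4/100.0) = -52.73°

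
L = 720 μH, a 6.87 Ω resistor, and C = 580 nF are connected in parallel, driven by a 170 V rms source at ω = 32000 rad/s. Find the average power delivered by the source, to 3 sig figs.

4.21 kW

X_L = ωL = 23.0 Ω
X_C = 1/(ωC) = 53.9 Ω
Parallel: admittances add. Y = 1/R + 1/(jωL) + jωC
Y = (0.146 − j0.0248) S
|Y| = 0.148 S → |Z| = 1/|Y| = 6.77 Ω, ∠Z = −∠Y = 9.69°
I = V/|Z| = 25.1 A
P = VI cos φ = 170 × 25.1 × cos(9.69°) = 4.21 kW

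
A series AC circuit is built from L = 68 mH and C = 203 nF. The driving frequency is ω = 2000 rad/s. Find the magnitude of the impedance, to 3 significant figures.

2330 Ω

X_L = ωL = 136 Ω
X_C = 1/(ωC) = 2460 Ω
Net reactance X = X_L − X_C = -2330 Ω
Z = − j2330 Ω
|Z| = √(0² + 2330²) = 2330 Ω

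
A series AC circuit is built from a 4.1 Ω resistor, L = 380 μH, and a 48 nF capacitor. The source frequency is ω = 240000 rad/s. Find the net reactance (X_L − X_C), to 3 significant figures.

X_L = ωL = 91.2 Ω
X_C = 1/(ωC) = 86.8 Ω
X = 91.2 − 86.8 = 4.39 Ω

4.39 Ω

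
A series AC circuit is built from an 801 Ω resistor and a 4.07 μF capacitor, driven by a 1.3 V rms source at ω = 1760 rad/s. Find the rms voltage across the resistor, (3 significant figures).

X_C = 1/(ωC) = 140 Ω
Z = 801 − j140 Ω
|Z| = √(801² + 140²) = 813 Ω
I = V/|Z| = 1.60 mA
V_R = I·|Z_R| = 0.00160 × 801 = 1.28 V

1.28 V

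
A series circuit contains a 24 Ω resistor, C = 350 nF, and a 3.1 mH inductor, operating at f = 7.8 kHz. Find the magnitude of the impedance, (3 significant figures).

ω = 2πf = 49010 rad/s
X_L = ωL = 152 Ω
X_C = 1/(ωC) = 58.3 Ω
Net reactance X = X_L − X_C = 93.6 Ω
Z = 24.0 + j93.6 Ω
|Z| = √(24.0² + 93.6²) = 96.7 Ω

96.7 Ω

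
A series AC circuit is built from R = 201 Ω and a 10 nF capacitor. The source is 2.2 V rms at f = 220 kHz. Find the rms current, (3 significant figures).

10.3 mA

ω = 2πf = 1.382e+06 rad/s
X_C = 1/(ωC) = 72.3 Ω
Z = 201 − j72.3 Ω
|Z| = √(201² + 72.3²) = 214 Ω
I = V/|Z| = 2.2/214 = 10.3 mA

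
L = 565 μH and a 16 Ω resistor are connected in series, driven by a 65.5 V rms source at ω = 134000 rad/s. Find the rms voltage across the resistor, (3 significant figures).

X_L = ωL = 75.7 Ω
Z = 16.0 + j75.7 Ω
|Z| = √(16.0² + 75.7²) = 77.4 Ω
I = V/|Z| = 846 mA
V_R = I·|Z_R| = 0.846 × 16.0 = 13.5 V

13.5 V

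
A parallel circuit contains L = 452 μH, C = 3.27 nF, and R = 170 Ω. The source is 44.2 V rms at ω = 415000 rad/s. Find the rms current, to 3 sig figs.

314 mA

X_L = ωL = 188 Ω
X_C = 1/(ωC) = 737 Ω
Parallel: admittances add. Y = 1/R + 1/(jωL) + jωC
Y = (0.00588 − j0.00397) S
|Y| = 0.00710 S → |Z| = 1/|Y| = 141 Ω, ∠Z = −∠Y = 34.0°
I = V/|Z| = 44.2/141 = 314 mA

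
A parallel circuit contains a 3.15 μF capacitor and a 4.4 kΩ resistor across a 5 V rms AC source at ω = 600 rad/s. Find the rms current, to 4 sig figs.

9.518 mA

X_C = 1/(ωC) = 529.1 Ω
Parallel: admittances add. Y = 1/R + jωC
Y = (0.0002273 + j0.001890) S
|Y| = 0.001904 S → |Z| = 1/|Y| = 525.3 Ω, ∠Z = −∠Y = -83.14°
I = V/|Z| = 5/525.3 = 9.518 mA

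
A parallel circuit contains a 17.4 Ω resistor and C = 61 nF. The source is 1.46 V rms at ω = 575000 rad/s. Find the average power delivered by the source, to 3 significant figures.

123 mW

X_C = 1/(ωC) = 28.5 Ω
Parallel: admittances add. Y = 1/R + jωC
Y = (0.0575 + j0.0351) S
|Y| = 0.0673 S → |Z| = 1/|Y| = 14.9 Ω, ∠Z = −∠Y = -31.4°
I = V/|Z| = 98.3 mA
P = VI cos φ = 1.46 × 0.0983 × cos(-31.4°) = 123 mW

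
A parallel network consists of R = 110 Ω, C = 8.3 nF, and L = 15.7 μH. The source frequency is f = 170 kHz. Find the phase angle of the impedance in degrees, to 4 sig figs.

ω = 2πf = 1.068e+06 rad/s
X_L = ωL = 16.77 Ω
X_C = 1/(ωC) = 112.8 Ω
Parallel: admittances add. Y = 1/R + 1/(jωL) + jωC
Y = (0.009091 − j0.05077) S
|Y| = 0.05157 S → |Z| = 1/|Y| = 19.39 Ω, ∠Z = −∠Y = 79.85°

79.85°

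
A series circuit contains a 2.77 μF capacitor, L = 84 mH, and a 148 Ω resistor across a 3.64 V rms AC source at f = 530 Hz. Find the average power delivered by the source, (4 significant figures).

ω = 2πf = 3330 rad/s
X_L = ωL = 279.7 Ω
X_C = 1/(ωC) = 108.4 Ω
Net reactance X = X_L − X_C = 171.3 Ω
Z = 148.0 + j171.3 Ω
|Z| = √(148.0² + 171.3²) = 226.4 Ω
∠Z = arctan(171.3/148.0) = 49.18°
I = V/|Z| = 16.08 mA
P = VI cos φ = 3.64 × 0.01608 × cos(49.18°) = 38.26 mW

38.26 mW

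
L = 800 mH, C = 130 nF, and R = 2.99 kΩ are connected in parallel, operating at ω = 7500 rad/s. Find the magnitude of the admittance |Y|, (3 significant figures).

X_L = ωL = 6000 Ω
X_C = 1/(ωC) = 1030 Ω
Parallel: admittances add. Y = 1/R + 1/(jωL) + jωC
Y = (0.000334 + j0.000808) S
|Y| = 0.000875 S → |Z| = 1/|Y| = 1140 Ω, ∠Z = −∠Y = -67.5°

875 μS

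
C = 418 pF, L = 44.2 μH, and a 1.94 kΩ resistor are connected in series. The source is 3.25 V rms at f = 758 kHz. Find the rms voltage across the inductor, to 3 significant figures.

0.349 V

ω = 2πf = 4.763e+06 rad/s
X_L = ωL = 211 Ω
X_C = 1/(ωC) = 502 Ω
Net reactance X = X_L − X_C = -292 Ω
Z = 1940 − j292 Ω
|Z| = √(1940² + 292²) = 1960 Ω
I = V/|Z| = 1.66 mA
V_L = I·|Z_L| = 0.00166 × 211 = 0.349 V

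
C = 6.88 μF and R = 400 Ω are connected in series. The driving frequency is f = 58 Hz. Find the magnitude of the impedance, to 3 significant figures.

565 Ω

ω = 2πf = 364.4 rad/s
X_C = 1/(ωC) = 399 Ω
Z = 400 − j399 Ω
|Z| = √(400² + 399²) = 565 Ω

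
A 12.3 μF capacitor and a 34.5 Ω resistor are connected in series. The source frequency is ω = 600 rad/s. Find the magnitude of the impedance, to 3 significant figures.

X_C = 1/(ωC) = 136 Ω
Z = 34.5 − j136 Ω
|Z| = √(34.5² + 136²) = 140 Ω

140 Ω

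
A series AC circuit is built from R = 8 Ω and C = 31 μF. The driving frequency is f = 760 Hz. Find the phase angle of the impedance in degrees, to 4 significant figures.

ω = 2πf = 4775 rad/s
X_C = 1/(ωC) = 6.755 Ω
Z = 8.000 − j6.755 Ω
|Z| = √(8.000² + 6.755²) = 10.47 Ω
∠Z = arctan(-6.755/8.000) = -40.18°

-40.18°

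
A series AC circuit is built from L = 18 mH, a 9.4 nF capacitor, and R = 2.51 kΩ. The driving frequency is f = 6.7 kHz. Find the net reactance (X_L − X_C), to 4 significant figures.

-1769 Ω

ω = 2πf = 42100 rad/s
X_L = ωL = 757.8 Ω
X_C = 1/(ωC) = 2527 Ω
X = 757.8 − 2527 = -1769 Ω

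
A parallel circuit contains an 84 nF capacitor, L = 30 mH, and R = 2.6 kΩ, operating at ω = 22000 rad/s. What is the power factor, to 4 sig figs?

0.7562

X_L = ωL = 660.0 Ω
X_C = 1/(ωC) = 541.1 Ω
Parallel: admittances add. Y = 1/R + 1/(jωL) + jωC
Y = (0.0003846 + j0.0003328) S
|Y| = 0.0005086 S → |Z| = 1/|Y| = 1966 Ω, ∠Z = −∠Y = -40.87°
cos φ = cos(-40.87°) = 0.7562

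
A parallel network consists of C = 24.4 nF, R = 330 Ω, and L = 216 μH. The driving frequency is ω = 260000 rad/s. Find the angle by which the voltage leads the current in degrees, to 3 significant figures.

75.2°

X_L = ωL = 56.2 Ω
X_C = 1/(ωC) = 158 Ω
Parallel: admittances add. Y = 1/R + 1/(jωL) + jωC
Y = (0.00303 − j0.0115) S
|Y| = 0.0119 S → |Z| = 1/|Y| = 84.3 Ω, ∠Z = −∠Y = 75.2°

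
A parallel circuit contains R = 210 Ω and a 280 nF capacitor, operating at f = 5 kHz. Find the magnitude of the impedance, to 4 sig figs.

ω = 2πf = 31420 rad/s
X_C = 1/(ωC) = 113.7 Ω
Parallel: admittances add. Y = 1/R + jωC
Y = (0.004762 + j0.008796) S
|Y| = 0.01000 S → |Z| = 1/|Y| = 99.97 Ω, ∠Z = −∠Y = -61.57°

99.97 Ω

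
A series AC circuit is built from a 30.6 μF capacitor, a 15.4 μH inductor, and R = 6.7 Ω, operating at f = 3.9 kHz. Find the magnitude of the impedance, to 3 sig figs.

6.77 Ω

ω = 2πf = 24500 rad/s
X_L = ωL = 0.377 Ω
X_C = 1/(ωC) = 1.33 Ω
Net reactance X = X_L − X_C = -0.956 Ω
Z = 6.70 − j0.956 Ω
|Z| = √(6.70² + 0.956²) = 6.77 Ω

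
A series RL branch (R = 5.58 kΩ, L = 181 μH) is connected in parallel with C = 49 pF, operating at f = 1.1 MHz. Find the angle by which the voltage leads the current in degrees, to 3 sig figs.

-60.4°

ω = 2πf = 6.912e+06 rad/s
X_L = ωL = 1250 Ω
X_C = 1/(ωC) = 2950 Ω
Branch 1 (R+jX_L): Z₁ = 5580 + j1250 Ω, |Z₁| = 5720 Ω
Branch 2 (−jX_C): Z₂ = −j2950 Ω
Parallel: Z = Z₁Z₂/(Z₁+Z₂), |Z| = 2890 Ω, ∠Z = -60.4°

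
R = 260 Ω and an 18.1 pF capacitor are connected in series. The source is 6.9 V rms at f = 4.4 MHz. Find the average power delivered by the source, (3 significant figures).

ω = 2πf = 2.765e+07 rad/s
X_C = 1/(ωC) = 2000 Ω
Z = 260 − j2000 Ω
|Z| = √(260² + 2000²) = 2020 Ω
∠Z = arctan(-2000/260) = -82.6°
I = V/|Z| = 3.42 mA
P = VI cos φ = 6.9 × 0.00342 × cos(-82.6°) = 3.05 mW

3.05 mW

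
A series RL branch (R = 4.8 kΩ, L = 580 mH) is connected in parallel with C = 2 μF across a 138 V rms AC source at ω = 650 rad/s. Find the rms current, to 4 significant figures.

179.4 mA

X_L = ωL = 377.0 Ω
X_C = 1/(ωC) = 769.2 Ω
Branch 1 (R+jX_L): Z₁ = 4800 + j377.0 Ω, |Z₁| = 4815 Ω
Branch 2 (−jX_C): Z₂ = −j769.2 Ω
Parallel: Z = Z₁Z₂/(Z₁+Z₂), |Z| = 769.0 Ω, ∠Z = -80.84°
I = V/|Z| = 138/769.0 = 179.4 mA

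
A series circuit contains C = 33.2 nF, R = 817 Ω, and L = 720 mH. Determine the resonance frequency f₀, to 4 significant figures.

ω₀ = 1/√(LC) = 1/√(0.72 × 3.32e-08) = 6468 rad/s
f₀ = ω₀/(2π) = 1.029 kHz

1.029 kHz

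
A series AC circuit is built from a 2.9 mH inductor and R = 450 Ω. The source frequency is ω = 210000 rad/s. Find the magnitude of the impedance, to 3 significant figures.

757 Ω

X_L = ωL = 609 Ω
Z = 450 + j609 Ω
|Z| = √(450² + 609²) = 757 Ω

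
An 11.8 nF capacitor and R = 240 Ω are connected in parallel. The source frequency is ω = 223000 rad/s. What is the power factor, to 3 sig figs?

X_C = 1/(ωC) = 380 Ω
Parallel: admittances add. Y = 1/R + jωC
Y = (0.00417 + j0.00263) S
|Y| = 0.00493 S → |Z| = 1/|Y| = 203 Ω, ∠Z = −∠Y = -32.3°
cos φ = cos(-32.3°) = 0.846

0.846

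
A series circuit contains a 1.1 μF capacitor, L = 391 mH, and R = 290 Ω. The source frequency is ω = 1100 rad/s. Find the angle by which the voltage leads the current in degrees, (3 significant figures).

-53.8°

X_L = ωL = 430 Ω
X_C = 1/(ωC) = 826 Ω
Net reactance X = X_L − X_C = -396 Ω
Z = 290 − j396 Ω
|Z| = √(290² + 396²) = 491 Ω
∠Z = arctan(-396/290) = -53.8°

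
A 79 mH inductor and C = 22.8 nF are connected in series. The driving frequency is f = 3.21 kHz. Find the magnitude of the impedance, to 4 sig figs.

ω = 2πf = 20170 rad/s
X_L = ωL = 1593 Ω
X_C = 1/(ωC) = 2175 Ω
Net reactance X = X_L − X_C = -581.3 Ω
Z = − j581.3 Ω
|Z| = √(0² + 581.3²) = 581.3 Ω

581.3 Ω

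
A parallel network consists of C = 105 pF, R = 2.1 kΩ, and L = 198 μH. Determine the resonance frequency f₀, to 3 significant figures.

ω₀ = 1/√(LC) = 1/√(0.000198 × 1.05e-10) = 6.935e+06 rad/s
f₀ = ω₀/(2π) = 1.10 MHz

1.10 MHz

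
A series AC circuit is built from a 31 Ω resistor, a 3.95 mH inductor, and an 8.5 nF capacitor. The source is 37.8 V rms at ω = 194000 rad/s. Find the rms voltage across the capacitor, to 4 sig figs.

140.8 V

X_L = ωL = 766.3 Ω
X_C = 1/(ωC) = 606.4 Ω
Net reactance X = X_L − X_C = 159.9 Ω
Z = 31.00 + j159.9 Ω
|Z| = √(31.00² + 159.9²) = 162.8 Ω
I = V/|Z| = 232.1 mA
V_C = I·|Z_C| = 0.2321 × 606.4 = 140.8 V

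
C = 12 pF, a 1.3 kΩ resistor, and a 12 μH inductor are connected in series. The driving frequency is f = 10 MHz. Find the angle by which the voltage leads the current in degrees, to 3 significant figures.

-23.8°

ω = 2πf = 6.283e+07 rad/s
X_L = ωL = 754 Ω
X_C = 1/(ωC) = 1330 Ω
Net reactance X = X_L − X_C = -572 Ω
Z = 1300 − j572 Ω
|Z| = √(1300² + 572²) = 1420 Ω
∠Z = arctan(-572/1300) = -23.8°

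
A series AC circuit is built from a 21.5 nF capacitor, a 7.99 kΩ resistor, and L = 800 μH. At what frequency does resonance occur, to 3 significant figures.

ω₀ = 1/√(LC) = 1/√(0.0008 × 2.15e-08) = 241100 rad/s
f₀ = ω₀/(2π) = 38.4 kHz

38.4 kHz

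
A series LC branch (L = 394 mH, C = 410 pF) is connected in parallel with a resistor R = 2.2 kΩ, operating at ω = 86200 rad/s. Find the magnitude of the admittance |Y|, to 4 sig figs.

X_L = ωL = 33960 Ω
X_C = 1/(ωC) = 28290 Ω
Branch 1: Z₁ = R = 2200 Ω
Branch 2 (series LC): Z₂ = j(X_L − X_C) = j5668 Ω
Parallel: Z = Z₁Z₂/(Z₁+Z₂), |Z| = 2051 Ω, ∠Z = 21.21°
|Y| = 1/|Z| = 487.6 μS

487.6 μS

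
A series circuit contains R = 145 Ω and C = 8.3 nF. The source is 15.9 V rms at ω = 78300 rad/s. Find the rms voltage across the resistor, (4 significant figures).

1.492 V

X_C = 1/(ωC) = 1539 Ω
Z = 145.0 − j1539 Ω
|Z| = √(145.0² + 1539²) = 1546 Ω
I = V/|Z| = 10.29 mA
V_R = I·|Z_R| = 0.01029 × 145.0 = 1.492 V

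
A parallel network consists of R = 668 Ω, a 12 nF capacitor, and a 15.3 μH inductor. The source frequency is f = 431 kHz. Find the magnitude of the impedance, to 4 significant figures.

ω = 2πf = 2.708e+06 rad/s
X_L = ωL = 41.43 Ω
X_C = 1/(ωC) = 30.77 Ω
Parallel: admittances add. Y = 1/R + 1/(jωL) + jωC
Y = (0.001497 + j0.008361) S
|Y| = 0.008494 S → |Z| = 1/|Y| = 117.7 Ω, ∠Z = −∠Y = -79.85°

117.7 Ω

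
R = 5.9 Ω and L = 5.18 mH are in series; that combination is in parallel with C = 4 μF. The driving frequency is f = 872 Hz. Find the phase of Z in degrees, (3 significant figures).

59.4°

ω = 2πf = 5479 rad/s
X_L = ωL = 28.4 Ω
X_C = 1/(ωC) = 45.6 Ω
Branch 1 (R+jX_L): Z₁ = 5.90 + j28.4 Ω, |Z₁| = 29.0 Ω
Branch 2 (−jX_C): Z₂ = −j45.6 Ω
Parallel: Z = Z₁Z₂/(Z₁+Z₂), |Z| = 72.6 Ω, ∠Z = 59.4°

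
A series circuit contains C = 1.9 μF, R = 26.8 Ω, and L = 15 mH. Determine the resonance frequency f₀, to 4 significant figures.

942.8 Hz

ω₀ = 1/√(LC) = 1/√(0.015 × 1.9e-06) = 5923 rad/s
f₀ = ω₀/(2π) = 942.8 Hz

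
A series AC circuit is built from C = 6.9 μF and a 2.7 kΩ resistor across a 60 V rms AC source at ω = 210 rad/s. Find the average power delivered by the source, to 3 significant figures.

X_C = 1/(ωC) = 690 Ω
Z = 2700 − j690 Ω
|Z| = √(2700² + 690²) = 2790 Ω
∠Z = arctan(-690/2700) = -14.3°
I = V/|Z| = 21.5 mA
P = VI cos φ = 60 × 0.0215 × cos(-14.3°) = 1.25 W

1.25 W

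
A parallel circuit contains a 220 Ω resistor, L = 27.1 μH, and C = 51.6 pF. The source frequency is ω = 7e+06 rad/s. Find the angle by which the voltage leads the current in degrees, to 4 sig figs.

X_L = ωL = 189.7 Ω
X_C = 1/(ωC) = 2769 Ω
Parallel: admittances add. Y = 1/R + 1/(jωL) + jωC
Y = (0.004545 − j0.004910) S
|Y| = 0.006691 S → |Z| = 1/|Y| = 149.5 Ω, ∠Z = −∠Y = 47.21°

47.21°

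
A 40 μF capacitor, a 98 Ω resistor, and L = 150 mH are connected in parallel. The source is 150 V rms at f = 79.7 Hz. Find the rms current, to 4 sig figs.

ω = 2πf = 500.8 rad/s
X_L = ωL = 75.12 Ω
X_C = 1/(ωC) = 49.92 Ω
Parallel: admittances add. Y = 1/R + 1/(jωL) + jωC
Y = (0.01020 + j0.006718) S
|Y| = 0.01222 S → |Z| = 1/|Y| = 81.85 Ω, ∠Z = −∠Y = -33.36°
I = V/|Z| = 150/81.85 = 1.833 A

1.833 A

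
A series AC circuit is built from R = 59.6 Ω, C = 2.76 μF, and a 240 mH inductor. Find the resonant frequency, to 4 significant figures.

ω₀ = 1/√(LC) = 1/√(0.24 × 2.76e-06) = 1229 rad/s
f₀ = ω₀/(2π) = 195.6 Hz

195.6 Hz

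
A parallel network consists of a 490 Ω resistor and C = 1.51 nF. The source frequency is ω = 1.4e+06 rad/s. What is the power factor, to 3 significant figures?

0.695

X_C = 1/(ωC) = 473 Ω
Parallel: admittances add. Y = 1/R + jωC
Y = (0.00204 + j0.00211) S
|Y| = 0.00294 S → |Z| = 1/|Y| = 340 Ω, ∠Z = −∠Y = -46.0°
cos φ = cos(-46.0°) = 0.695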